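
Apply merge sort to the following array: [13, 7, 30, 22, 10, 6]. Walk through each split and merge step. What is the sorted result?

Merge sort trace:

Split: [13, 7, 30, 22, 10, 6] -> [13, 7, 30] and [22, 10, 6]
  Split: [13, 7, 30] -> [13] and [7, 30]
    Split: [7, 30] -> [7] and [30]
    Merge: [7] + [30] -> [7, 30]
  Merge: [13] + [7, 30] -> [7, 13, 30]
  Split: [22, 10, 6] -> [22] and [10, 6]
    Split: [10, 6] -> [10] and [6]
    Merge: [10] + [6] -> [6, 10]
  Merge: [22] + [6, 10] -> [6, 10, 22]
Merge: [7, 13, 30] + [6, 10, 22] -> [6, 7, 10, 13, 22, 30]

Final sorted array: [6, 7, 10, 13, 22, 30]

The merge sort proceeds by recursively splitting the array and merging sorted halves.
After all merges, the sorted array is [6, 7, 10, 13, 22, 30].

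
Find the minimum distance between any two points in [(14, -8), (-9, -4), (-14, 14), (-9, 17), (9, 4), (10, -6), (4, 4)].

Computing all pairwise distances among 7 points:

d((14, -8), (-9, -4)) = 23.3452
d((14, -8), (-14, 14)) = 35.609
d((14, -8), (-9, 17)) = 33.9706
d((14, -8), (9, 4)) = 13.0
d((14, -8), (10, -6)) = 4.4721 <-- minimum
d((14, -8), (4, 4)) = 15.6205
d((-9, -4), (-14, 14)) = 18.6815
d((-9, -4), (-9, 17)) = 21.0
d((-9, -4), (9, 4)) = 19.6977
d((-9, -4), (10, -6)) = 19.105
d((-9, -4), (4, 4)) = 15.2643
d((-14, 14), (-9, 17)) = 5.831
d((-14, 14), (9, 4)) = 25.0799
d((-14, 14), (10, -6)) = 31.241
d((-14, 14), (4, 4)) = 20.5913
d((-9, 17), (9, 4)) = 22.2036
d((-9, 17), (10, -6)) = 29.8329
d((-9, 17), (4, 4)) = 18.3848
d((9, 4), (10, -6)) = 10.0499
d((9, 4), (4, 4)) = 5.0
d((10, -6), (4, 4)) = 11.6619

Closest pair: (14, -8) and (10, -6) with distance 4.4721

The closest pair is (14, -8) and (10, -6) with Euclidean distance 4.4721. For 7 points, brute-force pairwise comparison is shown above. For large n, the divide-and-conquer algorithm (sort by x, recurse on halves, check the dividing strip) achieves O(n log n).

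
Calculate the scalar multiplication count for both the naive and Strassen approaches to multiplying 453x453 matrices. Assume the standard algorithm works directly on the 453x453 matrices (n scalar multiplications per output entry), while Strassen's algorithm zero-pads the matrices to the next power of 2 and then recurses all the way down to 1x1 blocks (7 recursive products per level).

Matrix multiplication for 453x453 matrices:

Strassen's algorithm requires power-of-2 dimensions. Pad 453x453 to 512x512 (next power of 2).

Standard algorithm: 453^3 = 92959677 multiplications
Strassen's algorithm: 7^(log2(512)) = 7^9 = 40353607 multiplications
Savings: 92959677 - 40353607 = 52606070 multiplications

Standard: 92959677 multiplications (453^3). Strassen: 40353607 multiplications (7^9, after padding to 512x512). Strassen reduces 8 recursive multiplications to 7 at each level.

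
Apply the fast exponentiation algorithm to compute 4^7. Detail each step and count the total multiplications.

Computing 4^7 by squaring (build up from 4^1; each line after the first costs one multiplication):

4^1 = 4
4^2 = (4^1)^2 = 4^2 = 16
4^3 = 4 * 4^2 = 4 * 16 = 64
4^6 = (4^3)^2 = 64^2 = 4096
4^7 = 4 * 4^6 = 4 * 4096 = 16384

Result: 16384
Multiplications needed: 4 (4 lines after 4^1)

4^7 = 16384. Using exponentiation by squaring, this requires 4 multiplications. The key idea: if the exponent is even, square the half-power; if odd, multiply by the base once.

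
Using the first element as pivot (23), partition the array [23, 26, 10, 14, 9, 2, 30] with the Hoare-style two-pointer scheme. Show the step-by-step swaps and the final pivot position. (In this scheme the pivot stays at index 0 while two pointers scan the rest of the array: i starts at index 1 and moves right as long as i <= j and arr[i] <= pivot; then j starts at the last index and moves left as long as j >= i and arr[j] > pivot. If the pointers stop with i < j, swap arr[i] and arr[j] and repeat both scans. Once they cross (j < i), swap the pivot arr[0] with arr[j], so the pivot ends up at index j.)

Hoare-style two-pointer partition with pivot = 23:

Initial array: [23, 26, 10, 14, 9, 2, 30]

Pointers start at i = 1, j = 6.
i stops at index 1 (arr[1]=26 > 23), j stops at index 5 (arr[5]=2 <= 23): swap arr[1] and arr[5], array becomes [23, 2, 10, 14, 9, 26, 30]
i ends at 5, j ends at 4: the pointers have crossed (j < i), so scanning stops.

Swap pivot arr[0] with arr[4] to place pivot at position 4: [9, 2, 10, 14, 23, 26, 30]
Pivot position: 4

After partitioning with pivot 23, the array becomes [9, 2, 10, 14, 23, 26, 30]. The pivot is placed at index 4. All elements to the left of the pivot are <= 23, and all elements to the right are > 23.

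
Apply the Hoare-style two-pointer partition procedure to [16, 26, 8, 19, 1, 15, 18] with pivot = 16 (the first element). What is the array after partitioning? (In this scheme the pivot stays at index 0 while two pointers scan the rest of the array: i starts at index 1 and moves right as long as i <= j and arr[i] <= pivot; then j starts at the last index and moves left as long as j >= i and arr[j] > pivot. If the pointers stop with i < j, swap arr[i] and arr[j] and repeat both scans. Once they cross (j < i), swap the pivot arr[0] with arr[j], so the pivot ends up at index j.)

Hoare-style two-pointer partition with pivot = 16:

Initial array: [16, 26, 8, 19, 1, 15, 18]

Pointers start at i = 1, j = 6.
i stops at index 1 (arr[1]=26 > 16), j stops at index 5 (arr[5]=15 <= 16): swap arr[1] and arr[5], array becomes [16, 15, 8, 19, 1, 26, 18]
i stops at index 3 (arr[3]=19 > 16), j stops at index 4 (arr[4]=1 <= 16): swap arr[3] and arr[4], array becomes [16, 15, 8, 1, 19, 26, 18]
i ends at 4, j ends at 3: the pointers have crossed (j < i), so scanning stops.

Swap pivot arr[0] with arr[3] to place pivot at position 3: [1, 15, 8, 16, 19, 26, 18]
Pivot position: 3

After partitioning with pivot 16, the array becomes [1, 15, 8, 16, 19, 26, 18]. The pivot is placed at index 3. All elements to the left of the pivot are <= 16, and all elements to the right are > 16.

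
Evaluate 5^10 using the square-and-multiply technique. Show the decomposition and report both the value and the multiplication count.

Computing 5^10 by squaring (build up from 5^1; each line after the first costs one multiplication):

5^1 = 5
5^2 = (5^1)^2 = 5^2 = 25
5^4 = (5^2)^2 = 25^2 = 625
5^5 = 5 * 5^4 = 5 * 625 = 3125
5^10 = (5^5)^2 = 3125^2 = 9765625

Result: 9765625
Multiplications needed: 4 (4 lines after 5^1)

5^10 = 9765625. Using exponentiation by squaring, this requires 4 multiplications. The key idea: if the exponent is even, square the half-power; if odd, multiply by the base once.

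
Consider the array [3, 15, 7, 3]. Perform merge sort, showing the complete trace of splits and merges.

Merge sort trace:

Split: [3, 15, 7, 3] -> [3, 15] and [7, 3]
  Split: [3, 15] -> [3] and [15]
  Merge: [3] + [15] -> [3, 15]
  Split: [7, 3] -> [7] and [3]
  Merge: [7] + [3] -> [3, 7]
Merge: [3, 15] + [3, 7] -> [3, 3, 7, 15]

Final sorted array: [3, 3, 7, 15]

The merge sort proceeds by recursively splitting the array and merging sorted halves.
After all merges, the sorted array is [3, 3, 7, 15].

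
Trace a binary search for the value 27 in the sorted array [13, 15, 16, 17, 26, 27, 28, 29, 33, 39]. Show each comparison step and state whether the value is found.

Binary search for 27 in [13, 15, 16, 17, 26, 27, 28, 29, 33, 39]:

lo=0, hi=9, mid=4, arr[mid]=26 -> 26 < 27, search right half
lo=5, hi=9, mid=7, arr[mid]=29 -> 29 > 27, search left half
lo=5, hi=6, mid=5, arr[mid]=27 -> Found target at index 5!

Binary search finds 27 at index 5 after 3 comparisons. The search repeatedly halves the search space by comparing with the middle element.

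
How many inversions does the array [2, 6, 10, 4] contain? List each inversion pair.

Finding inversions in [2, 6, 10, 4]:

(1, 3): arr[1]=6 > arr[3]=4
(2, 3): arr[2]=10 > arr[3]=4

Total inversions: 2

The array has 2 inversion(s): (1,3), (2,3). Each pair (i,j) satisfies i < j and arr[i] > arr[j].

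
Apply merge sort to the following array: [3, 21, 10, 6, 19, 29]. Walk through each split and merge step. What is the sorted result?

Merge sort trace:

Split: [3, 21, 10, 6, 19, 29] -> [3, 21, 10] and [6, 19, 29]
  Split: [3, 21, 10] -> [3] and [21, 10]
    Split: [21, 10] -> [21] and [10]
    Merge: [21] + [10] -> [10, 21]
  Merge: [3] + [10, 21] -> [3, 10, 21]
  Split: [6, 19, 29] -> [6] and [19, 29]
    Split: [19, 29] -> [19] and [29]
    Merge: [19] + [29] -> [19, 29]
  Merge: [6] + [19, 29] -> [6, 19, 29]
Merge: [3, 10, 21] + [6, 19, 29] -> [3, 6, 10, 19, 21, 29]

Final sorted array: [3, 6, 10, 19, 21, 29]

The merge sort proceeds by recursively splitting the array and merging sorted halves.
After all merges, the sorted array is [3, 6, 10, 19, 21, 29].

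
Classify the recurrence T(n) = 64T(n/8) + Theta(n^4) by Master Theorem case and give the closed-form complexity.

Master Theorem for T(n) = 64T(n/8) + O(n^4):

a = 64, b = 8, c = 4
log_b(a) = log_8(64) = 2.0000

Case 3: c = 4 > log_8(64) = 2.0000
T(n) = O(n^4) = O(n^4)

For T(n) = 64T(n/8) + O(n^4): log_8(64) = 2.0000. This is Case 3 of the Master Theorem (c > log_b(a), work dominated by root), giving O(n^4).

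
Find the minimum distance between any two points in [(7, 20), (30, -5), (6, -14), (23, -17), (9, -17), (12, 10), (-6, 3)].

Computing all pairwise distances among 7 points:

d((7, 20), (30, -5)) = 33.9706
d((7, 20), (6, -14)) = 34.0147
d((7, 20), (23, -17)) = 40.3113
d((7, 20), (9, -17)) = 37.054
d((7, 20), (12, 10)) = 11.1803
d((7, 20), (-6, 3)) = 21.4009
d((30, -5), (6, -14)) = 25.632
d((30, -5), (23, -17)) = 13.8924
d((30, -5), (9, -17)) = 24.1868
d((30, -5), (12, 10)) = 23.4307
d((30, -5), (-6, 3)) = 36.8782
d((6, -14), (23, -17)) = 17.2627
d((6, -14), (9, -17)) = 4.2426 <-- minimum
d((6, -14), (12, 10)) = 24.7386
d((6, -14), (-6, 3)) = 20.8087
d((23, -17), (9, -17)) = 14.0
d((23, -17), (12, 10)) = 29.1548
d((23, -17), (-6, 3)) = 35.2278
d((9, -17), (12, 10)) = 27.1662
d((9, -17), (-6, 3)) = 25.0
d((12, 10), (-6, 3)) = 19.3132

Closest pair: (6, -14) and (9, -17) with distance 4.2426

The closest pair is (6, -14) and (9, -17) with Euclidean distance 4.2426. For 7 points, brute-force pairwise comparison is shown above. For large n, the divide-and-conquer algorithm (sort by x, recurse on halves, check the dividing strip) achieves O(n log n).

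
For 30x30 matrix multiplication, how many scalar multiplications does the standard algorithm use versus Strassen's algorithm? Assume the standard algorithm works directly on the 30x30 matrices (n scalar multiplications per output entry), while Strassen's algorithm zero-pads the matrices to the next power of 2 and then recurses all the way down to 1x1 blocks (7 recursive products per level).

Matrix multiplication for 30x30 matrices:

Strassen's algorithm requires power-of-2 dimensions. Pad 30x30 to 32x32 (next power of 2).

Standard algorithm: 30^3 = 27000 multiplications
Strassen's algorithm: 7^(log2(32)) = 7^5 = 16807 multiplications
Savings: 27000 - 16807 = 10193 multiplications

Standard: 27000 multiplications (30^3). Strassen: 16807 multiplications (7^5, after padding to 32x32). Strassen reduces 8 recursive multiplications to 7 at each level.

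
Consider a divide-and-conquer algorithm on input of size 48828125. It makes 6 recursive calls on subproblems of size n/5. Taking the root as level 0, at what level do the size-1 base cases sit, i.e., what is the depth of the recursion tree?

For divide and conquer with division factor 5:

Problem sizes at each level:
Level 0: 48828125
Level 1: 9765625
Level 2: 1953125
Level 3: 390625
Level 4: 78125
Level 5: 15625
Level 6: 3125
Level 7: 625
Level 8: 125
Level 9: 25
Level 10: 5
Level 11: 1

The root is level 0 and the size-1 base case is level 11 (the tree spans levels 0 through 11, i.e. 12 levels counting the root), so the depth is the number of divisions: log_5(48828125) = 11

The recursion tree depth is log_5(48828125) = 11. At each level, the problem size is divided by 5, so it takes 11 divisions to reduce to a base case of size 1. The algorithm makes 6 recursive calls at each level.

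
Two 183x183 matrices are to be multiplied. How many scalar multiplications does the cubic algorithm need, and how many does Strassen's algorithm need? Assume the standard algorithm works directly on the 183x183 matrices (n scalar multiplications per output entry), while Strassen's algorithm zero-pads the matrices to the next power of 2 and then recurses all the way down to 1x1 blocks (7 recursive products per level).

Matrix multiplication for 183x183 matrices:

Strassen's algorithm requires power-of-2 dimensions. Pad 183x183 to 256x256 (next power of 2).

Standard algorithm: 183^3 = 6128487 multiplications
Strassen's algorithm: 7^(log2(256)) = 7^8 = 5764801 multiplications
Savings: 6128487 - 5764801 = 363686 multiplications

Standard: 6128487 multiplications (183^3). Strassen: 5764801 multiplications (7^8, after padding to 256x256). Strassen reduces 8 recursive multiplications to 7 at each level.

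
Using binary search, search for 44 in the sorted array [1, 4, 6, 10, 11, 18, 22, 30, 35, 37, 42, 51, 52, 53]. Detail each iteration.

Binary search for 44 in [1, 4, 6, 10, 11, 18, 22, 30, 35, 37, 42, 51, 52, 53]:

lo=0, hi=13, mid=6, arr[mid]=22 -> 22 < 44, search right half
lo=7, hi=13, mid=10, arr[mid]=42 -> 42 < 44, search right half
lo=11, hi=13, mid=12, arr[mid]=52 -> 52 > 44, search left half
lo=11, hi=11, mid=11, arr[mid]=51 -> 51 > 44, search left half
lo=11 > hi=10, target 44 not found

Binary search determines that 44 is not in the array after 4 comparisons. The search space was exhausted without finding the target.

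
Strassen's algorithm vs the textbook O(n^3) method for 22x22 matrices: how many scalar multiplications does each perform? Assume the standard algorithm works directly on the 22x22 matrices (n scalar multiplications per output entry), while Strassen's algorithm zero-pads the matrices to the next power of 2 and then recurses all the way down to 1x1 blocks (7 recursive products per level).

Matrix multiplication for 22x22 matrices:

Strassen's algorithm requires power-of-2 dimensions. Pad 22x22 to 32x32 (next power of 2).

Standard algorithm: 22^3 = 10648 multiplications
Strassen's algorithm: 7^(log2(32)) = 7^5 = 16807 multiplications
Difference: 10648 - 16807 = -6159 (Strassen uses MORE here due to padding overhead — for small or just-over-power-of-2 n, padding can outweigh the per-level savings)

Standard: 10648 multiplications (22^3). Strassen: 16807 multiplications (7^5, after padding to 32x32). Strassen reduces 8 recursive multiplications to 7 at each level.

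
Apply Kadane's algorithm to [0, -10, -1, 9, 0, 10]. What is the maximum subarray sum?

Using Kadane's algorithm on [0, -10, -1, 9, 0, 10]:

Scanning through the array:
Position 1 (value -10): max_ending_here = -10, max_so_far = 0
Position 2 (value -1): max_ending_here = -1, max_so_far = 0
Position 3 (value 9): max_ending_here = 9, max_so_far = 9
Position 4 (value 0): max_ending_here = 9, max_so_far = 9
Position 5 (value 10): max_ending_here = 19, max_so_far = 19

Maximum subarray: [9, 0, 10]
Maximum sum: 19

The maximum subarray is [9, 0, 10] with sum 19. This subarray runs from index 3 to index 5.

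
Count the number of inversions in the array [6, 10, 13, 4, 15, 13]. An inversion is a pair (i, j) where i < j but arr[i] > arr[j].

Finding inversions in [6, 10, 13, 4, 15, 13]:

(0, 3): arr[0]=6 > arr[3]=4
(1, 3): arr[1]=10 > arr[3]=4
(2, 3): arr[2]=13 > arr[3]=4
(4, 5): arr[4]=15 > arr[5]=13

Total inversions: 4

The array has 4 inversion(s): (0,3), (1,3), (2,3), (4,5). Each pair (i,j) satisfies i < j and arr[i] > arr[j].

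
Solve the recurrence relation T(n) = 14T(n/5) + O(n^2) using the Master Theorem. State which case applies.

Master Theorem for T(n) = 14T(n/5) + O(n^2):

a = 14, b = 5, c = 2
log_b(a) = log_5(14) = 1.6397

Case 3: c = 2 > log_5(14) = 1.6397
T(n) = O(n^2) = O(n^2)

For T(n) = 14T(n/5) + O(n^2): log_5(14) = 1.6397. This is Case 3 of the Master Theorem (c > log_b(a), work dominated by root), giving O(n^2).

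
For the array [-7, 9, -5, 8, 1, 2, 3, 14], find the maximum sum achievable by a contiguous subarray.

Using Kadane's algorithm on [-7, 9, -5, 8, 1, 2, 3, 14]:

Scanning through the array:
Position 1 (value 9): max_ending_here = 9, max_so_far = 9
Position 2 (value -5): max_ending_here = 4, max_so_far = 9
Position 3 (value 8): max_ending_here = 12, max_so_far = 12
Position 4 (value 1): max_ending_here = 13, max_so_far = 13
Position 5 (value 2): max_ending_here = 15, max_so_far = 15
Position 6 (value 3): max_ending_here = 18, max_so_far = 18
Position 7 (value 14): max_ending_here = 32, max_so_far = 32

Maximum subarray: [9, -5, 8, 1, 2, 3, 14]
Maximum sum: 32

The maximum subarray is [9, -5, 8, 1, 2, 3, 14] with sum 32. This subarray runs from index 1 to index 7.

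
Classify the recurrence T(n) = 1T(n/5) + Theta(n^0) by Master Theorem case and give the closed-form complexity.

Master Theorem for T(n) = 1T(n/5) + O(n^0):

a = 1, b = 5, c = 0
log_b(a) = log_5(1) = 0.0000

Case 2: c = 0 = log_5(1) = 0.0000
T(n) = O(n^0 log n) = O(log n)

For T(n) = 1T(n/5) + O(n^0): log_5(1) = 0.0000. This is Case 2 of the Master Theorem (c = log_b(a), equal work at all levels), giving O(log n).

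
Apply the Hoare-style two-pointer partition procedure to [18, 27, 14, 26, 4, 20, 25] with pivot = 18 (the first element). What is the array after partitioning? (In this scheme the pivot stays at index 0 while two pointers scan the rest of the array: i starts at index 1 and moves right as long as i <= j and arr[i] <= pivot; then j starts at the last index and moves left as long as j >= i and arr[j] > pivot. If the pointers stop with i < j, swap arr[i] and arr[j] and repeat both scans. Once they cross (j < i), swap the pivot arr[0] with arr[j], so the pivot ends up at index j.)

Hoare-style two-pointer partition with pivot = 18:

Initial array: [18, 27, 14, 26, 4, 20, 25]

Pointers start at i = 1, j = 6.
i stops at index 1 (arr[1]=27 > 18), j stops at index 4 (arr[4]=4 <= 18): swap arr[1] and arr[4], array becomes [18, 4, 14, 26, 27, 20, 25]
i ends at 3, j ends at 2: the pointers have crossed (j < i), so scanning stops.

Swap pivot arr[0] with arr[2] to place pivot at position 2: [14, 4, 18, 26, 27, 20, 25]
Pivot position: 2

After partitioning with pivot 18, the array becomes [14, 4, 18, 26, 27, 20, 25]. The pivot is placed at index 2. All elements to the left of the pivot are <= 18, and all elements to the right are > 18.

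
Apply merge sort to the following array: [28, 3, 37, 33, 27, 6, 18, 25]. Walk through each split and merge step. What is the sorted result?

Merge sort trace:

Split: [28, 3, 37, 33, 27, 6, 18, 25] -> [28, 3, 37, 33] and [27, 6, 18, 25]
  Split: [28, 3, 37, 33] -> [28, 3] and [37, 33]
    Split: [28, 3] -> [28] and [3]
    Merge: [28] + [3] -> [3, 28]
    Split: [37, 33] -> [37] and [33]
    Merge: [37] + [33] -> [33, 37]
  Merge: [3, 28] + [33, 37] -> [3, 28, 33, 37]
  Split: [27, 6, 18, 25] -> [27, 6] and [18, 25]
    Split: [27, 6] -> [27] and [6]
    Merge: [27] + [6] -> [6, 27]
    Split: [18, 25] -> [18] and [25]
    Merge: [18] + [25] -> [18, 25]
  Merge: [6, 27] + [18, 25] -> [6, 18, 25, 27]
Merge: [3, 28, 33, 37] + [6, 18, 25, 27] -> [3, 6, 18, 25, 27, 28, 33, 37]

Final sorted array: [3, 6, 18, 25, 27, 28, 33, 37]

The merge sort proceeds by recursively splitting the array and merging sorted halves.
After all merges, the sorted array is [3, 6, 18, 25, 27, 28, 33, 37].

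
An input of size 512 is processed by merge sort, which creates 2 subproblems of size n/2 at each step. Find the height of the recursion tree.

For divide and conquer with division factor 2:

Problem sizes at each level:
Level 0: 512
Level 1: 256
Level 2: 128
Level 3: 64
Level 4: 32
Level 5: 16
Level 6: 8
Level 7: 4
Level 8: 2
Level 9: 1

The root is level 0 and the size-1 base case is level 9 (the tree spans levels 0 through 9, i.e. 10 levels counting the root), so the depth is the number of divisions: log_2(512) = 9

The recursion tree depth is log_2(512) = 9. At each level, the problem size is divided by 2, so it takes 9 divisions to reduce to a base case of size 1. The algorithm makes 2 recursive calls at each level.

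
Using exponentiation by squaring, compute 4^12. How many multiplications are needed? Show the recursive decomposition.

Computing 4^12 by squaring (build up from 4^1; each line after the first costs one multiplication):

4^1 = 4
4^2 = (4^1)^2 = 4^2 = 16
4^3 = 4 * 4^2 = 4 * 16 = 64
4^6 = (4^3)^2 = 64^2 = 4096
4^12 = (4^6)^2 = 4096^2 = 16777216

Result: 16777216
Multiplications needed: 4 (4 lines after 4^1)

4^12 = 16777216. Using exponentiation by squaring, this requires 4 multiplications. The key idea: if the exponent is even, square the half-power; if odd, multiply by the base once.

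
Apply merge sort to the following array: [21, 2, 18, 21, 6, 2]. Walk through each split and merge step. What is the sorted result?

Merge sort trace:

Split: [21, 2, 18, 21, 6, 2] -> [21, 2, 18] and [21, 6, 2]
  Split: [21, 2, 18] -> [21] and [2, 18]
    Split: [2, 18] -> [2] and [18]
    Merge: [2] + [18] -> [2, 18]
  Merge: [21] + [2, 18] -> [2, 18, 21]
  Split: [21, 6, 2] -> [21] and [6, 2]
    Split: [6, 2] -> [6] and [2]
    Merge: [6] + [2] -> [2, 6]
  Merge: [21] + [2, 6] -> [2, 6, 21]
Merge: [2, 18, 21] + [2, 6, 21] -> [2, 2, 6, 18, 21, 21]

Final sorted array: [2, 2, 6, 18, 21, 21]

The merge sort proceeds by recursively splitting the array and merging sorted halves.
After all merges, the sorted array is [2, 2, 6, 18, 21, 21].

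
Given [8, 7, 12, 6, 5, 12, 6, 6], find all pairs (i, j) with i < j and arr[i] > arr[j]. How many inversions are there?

Finding inversions in [8, 7, 12, 6, 5, 12, 6, 6]:

(0, 1): arr[0]=8 > arr[1]=7
(0, 3): arr[0]=8 > arr[3]=6
(0, 4): arr[0]=8 > arr[4]=5
(0, 6): arr[0]=8 > arr[6]=6
(0, 7): arr[0]=8 > arr[7]=6
(1, 3): arr[1]=7 > arr[3]=6
(1, 4): arr[1]=7 > arr[4]=5
(1, 6): arr[1]=7 > arr[6]=6
(1, 7): arr[1]=7 > arr[7]=6
(2, 3): arr[2]=12 > arr[3]=6
(2, 4): arr[2]=12 > arr[4]=5
(2, 6): arr[2]=12 > arr[6]=6
(2, 7): arr[2]=12 > arr[7]=6
(3, 4): arr[3]=6 > arr[4]=5
(5, 6): arr[5]=12 > arr[6]=6
(5, 7): arr[5]=12 > arr[7]=6

Total inversions: 16

The array has 16 inversion(s): (0,1), (0,3), (0,4), (0,6), (0,7), (1,3), (1,4), (1,6), (1,7), (2,3), (2,4), (2,6), (2,7), (3,4), (5,6), (5,7). Each pair (i,j) satisfies i < j and arr[i] > arr[j].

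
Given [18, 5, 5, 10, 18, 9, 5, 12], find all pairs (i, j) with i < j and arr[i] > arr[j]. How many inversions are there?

Finding inversions in [18, 5, 5, 10, 18, 9, 5, 12]:

(0, 1): arr[0]=18 > arr[1]=5
(0, 2): arr[0]=18 > arr[2]=5
(0, 3): arr[0]=18 > arr[3]=10
(0, 5): arr[0]=18 > arr[5]=9
(0, 6): arr[0]=18 > arr[6]=5
(0, 7): arr[0]=18 > arr[7]=12
(3, 5): arr[3]=10 > arr[5]=9
(3, 6): arr[3]=10 > arr[6]=5
(4, 5): arr[4]=18 > arr[5]=9
(4, 6): arr[4]=18 > arr[6]=5
(4, 7): arr[4]=18 > arr[7]=12
(5, 6): arr[5]=9 > arr[6]=5

Total inversions: 12

The array has 12 inversion(s): (0,1), (0,2), (0,3), (0,5), (0,6), (0,7), (3,5), (3,6), (4,5), (4,6), (4,7), (5,6). Each pair (i,j) satisfies i < j and arr[i] > arr[j].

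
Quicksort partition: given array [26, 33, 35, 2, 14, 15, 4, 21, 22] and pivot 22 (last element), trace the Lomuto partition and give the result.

Lomuto partition with pivot = 22:

Initial array: [26, 33, 35, 2, 14, 15, 4, 21, 22]

arr[0]=26 > 22: no swap
arr[1]=33 > 22: no swap
arr[2]=35 > 22: no swap
arr[3]=2 <= 22: swap with position 0, array becomes [2, 33, 35, 26, 14, 15, 4, 21, 22]
arr[4]=14 <= 22: swap with position 1, array becomes [2, 14, 35, 26, 33, 15, 4, 21, 22]
arr[5]=15 <= 22: swap with position 2, array becomes [2, 14, 15, 26, 33, 35, 4, 21, 22]
arr[6]=4 <= 22: swap with position 3, array becomes [2, 14, 15, 4, 33, 35, 26, 21, 22]
arr[7]=21 <= 22: swap with position 4, array becomes [2, 14, 15, 4, 21, 35, 26, 33, 22]

Place pivot at position 5: [2, 14, 15, 4, 21, 22, 26, 33, 35]
Pivot position: 5

After partitioning with pivot 22, the array becomes [2, 14, 15, 4, 21, 22, 26, 33, 35]. The pivot is placed at index 5. All elements to the left of the pivot are <= 22, and all elements to the right are > 22.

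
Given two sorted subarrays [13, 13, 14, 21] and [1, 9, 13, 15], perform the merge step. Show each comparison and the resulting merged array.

Merging process:

Compare 13 vs 1: take 1 from right. Merged: [1]
Compare 13 vs 9: take 9 from right. Merged: [1, 9]
Compare 13 vs 13: take 13 from left. Merged: [1, 9, 13]
Compare 13 vs 13: take 13 from left. Merged: [1, 9, 13, 13]
Compare 14 vs 13: take 13 from right. Merged: [1, 9, 13, 13, 13]
Compare 14 vs 15: take 14 from left. Merged: [1, 9, 13, 13, 13, 14]
Compare 21 vs 15: take 15 from right. Merged: [1, 9, 13, 13, 13, 14, 15]
Append remaining from left: [21]. Merged: [1, 9, 13, 13, 13, 14, 15, 21]

Final merged array: [1, 9, 13, 13, 13, 14, 15, 21]
Total comparisons: 7

The merged array is [1, 9, 13, 13, 13, 14, 15, 21], requiring 7 comparisons. The merge step runs in O(n) time where n is the total number of elements.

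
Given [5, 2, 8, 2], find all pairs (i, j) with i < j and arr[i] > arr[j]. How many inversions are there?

Finding inversions in [5, 2, 8, 2]:

(0, 1): arr[0]=5 > arr[1]=2
(0, 3): arr[0]=5 > arr[3]=2
(2, 3): arr[2]=8 > arr[3]=2

Total inversions: 3

The array has 3 inversion(s): (0,1), (0,3), (2,3). Each pair (i,j) satisfies i < j and arr[i] > arr[j].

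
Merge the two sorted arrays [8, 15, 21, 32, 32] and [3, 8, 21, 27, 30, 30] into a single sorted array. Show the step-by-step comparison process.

Merging process:

Compare 8 vs 3: take 3 from right. Merged: [3]
Compare 8 vs 8: take 8 from left. Merged: [3, 8]
Compare 15 vs 8: take 8 from right. Merged: [3, 8, 8]
Compare 15 vs 21: take 15 from left. Merged: [3, 8, 8, 15]
Compare 21 vs 21: take 21 from left. Merged: [3, 8, 8, 15, 21]
Compare 32 vs 21: take 21 from right. Merged: [3, 8, 8, 15, 21, 21]
Compare 32 vs 27: take 27 from right. Merged: [3, 8, 8, 15, 21, 21, 27]
Compare 32 vs 30: take 30 from right. Merged: [3, 8, 8, 15, 21, 21, 27, 30]
Compare 32 vs 30: take 30 from right. Merged: [3, 8, 8, 15, 21, 21, 27, 30, 30]
Append remaining from left: [32, 32]. Merged: [3, 8, 8, 15, 21, 21, 27, 30, 30, 32, 32]

Final merged array: [3, 8, 8, 15, 21, 21, 27, 30, 30, 32, 32]
Total comparisons: 9

The merged array is [3, 8, 8, 15, 21, 21, 27, 30, 30, 32, 32], requiring 9 comparisons. The merge step runs in O(n) time where n is the total number of elements.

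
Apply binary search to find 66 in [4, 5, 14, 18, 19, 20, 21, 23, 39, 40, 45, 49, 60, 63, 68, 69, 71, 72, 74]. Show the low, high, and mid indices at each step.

Binary search for 66 in [4, 5, 14, 18, 19, 20, 21, 23, 39, 40, 45, 49, 60, 63, 68, 69, 71, 72, 74]:

lo=0, hi=18, mid=9, arr[mid]=40 -> 40 < 66, search right half
lo=10, hi=18, mid=14, arr[mid]=68 -> 68 > 66, search left half
lo=10, hi=13, mid=11, arr[mid]=49 -> 49 < 66, search right half
lo=12, hi=13, mid=12, arr[mid]=60 -> 60 < 66, search right half
lo=13, hi=13, mid=13, arr[mid]=63 -> 63 < 66, search right half
lo=14 > hi=13, target 66 not found

Binary search determines that 66 is not in the array after 5 comparisons. The search space was exhausted without finding the target.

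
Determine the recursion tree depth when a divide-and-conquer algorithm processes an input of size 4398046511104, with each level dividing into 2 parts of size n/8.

For divide and conquer with division factor 8:

Problem sizes at each level:
Level 0: 4398046511104
Level 1: 549755813888
Level 2: 68719476736
Level 3: 8589934592
Level 4: 1073741824
Level 5: 134217728
Level 6: 16777216
Level 7: 2097152
Level 8: 262144
Level 9: 32768
Level 10: 4096
Level 11: 512
Level 12: 64
Level 13: 8
Level 14: 1

The root is level 0 and the size-1 base case is level 14 (the tree spans levels 0 through 14, i.e. 15 levels counting the root), so the depth is the number of divisions: log_8(4398046511104) = 14

The recursion tree depth is log_8(4398046511104) = 14. At each level, the problem size is divided by 8, so it takes 14 divisions to reduce to a base case of size 1. The algorithm makes 2 recursive calls at each level.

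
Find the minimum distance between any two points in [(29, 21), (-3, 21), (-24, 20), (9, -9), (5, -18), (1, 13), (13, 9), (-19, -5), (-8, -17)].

Computing all pairwise distances among 9 points:

d((29, 21), (-3, 21)) = 32.0
d((29, 21), (-24, 20)) = 53.0094
d((29, 21), (9, -9)) = 36.0555
d((29, 21), (5, -18)) = 45.793
d((29, 21), (1, 13)) = 29.1204
d((29, 21), (13, 9)) = 20.0
d((29, 21), (-19, -5)) = 54.5894
d((29, 21), (-8, -17)) = 53.0377
d((-3, 21), (-24, 20)) = 21.0238
d((-3, 21), (9, -9)) = 32.311
d((-3, 21), (5, -18)) = 39.8121
d((-3, 21), (1, 13)) = 8.9443 <-- minimum
d((-3, 21), (13, 9)) = 20.0
d((-3, 21), (-19, -5)) = 30.5287
d((-3, 21), (-8, -17)) = 38.3275
d((-24, 20), (9, -9)) = 43.9318
d((-24, 20), (5, -18)) = 47.8017
d((-24, 20), (1, 13)) = 25.9615
d((-24, 20), (13, 9)) = 38.6005
d((-24, 20), (-19, -5)) = 25.4951
d((-24, 20), (-8, -17)) = 40.3113
d((9, -9), (5, -18)) = 9.8489
d((9, -9), (1, 13)) = 23.4094
d((9, -9), (13, 9)) = 18.4391
d((9, -9), (-19, -5)) = 28.2843
d((9, -9), (-8, -17)) = 18.7883
d((5, -18), (1, 13)) = 31.257
d((5, -18), (13, 9)) = 28.1603
d((5, -18), (-19, -5)) = 27.2947
d((5, -18), (-8, -17)) = 13.0384
d((1, 13), (13, 9)) = 12.6491
d((1, 13), (-19, -5)) = 26.9072
d((1, 13), (-8, -17)) = 31.3209
d((13, 9), (-19, -5)) = 34.9285
d((13, 9), (-8, -17)) = 33.4215
d((-19, -5), (-8, -17)) = 16.2788

Closest pair: (-3, 21) and (1, 13) with distance 8.9443

The closest pair is (-3, 21) and (1, 13) with Euclidean distance 8.9443. For 9 points, brute-force pairwise comparison is shown above. For large n, the divide-and-conquer algorithm (sort by x, recurse on halves, check the dividing strip) achieves O(n log n).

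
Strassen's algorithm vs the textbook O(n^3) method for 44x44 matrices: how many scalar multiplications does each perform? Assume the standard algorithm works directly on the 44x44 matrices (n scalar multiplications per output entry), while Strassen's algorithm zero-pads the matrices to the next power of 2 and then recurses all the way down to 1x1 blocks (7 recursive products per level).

Matrix multiplication for 44x44 matrices:

Strassen's algorithm requires power-of-2 dimensions. Pad 44x44 to 64x64 (next power of 2).

Standard algorithm: 44^3 = 85184 multiplications
Strassen's algorithm: 7^(log2(64)) = 7^6 = 117649 multiplications
Difference: 85184 - 117649 = -32465 (Strassen uses MORE here due to padding overhead — for small or just-over-power-of-2 n, padding can outweigh the per-level savings)

Standard: 85184 multiplications (44^3). Strassen: 117649 multiplications (7^6, after padding to 64x64). Strassen reduces 8 recursive multiplications to 7 at each level.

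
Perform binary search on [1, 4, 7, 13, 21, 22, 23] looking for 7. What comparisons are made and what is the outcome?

Binary search for 7 in [1, 4, 7, 13, 21, 22, 23]:

lo=0, hi=6, mid=3, arr[mid]=13 -> 13 > 7, search left half
lo=0, hi=2, mid=1, arr[mid]=4 -> 4 < 7, search right half
lo=2, hi=2, mid=2, arr[mid]=7 -> Found target at index 2!

Binary search finds 7 at index 2 after 3 comparisons. The search repeatedly halves the search space by comparing with the middle element.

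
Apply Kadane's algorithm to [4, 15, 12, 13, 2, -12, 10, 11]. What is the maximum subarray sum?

Using Kadane's algorithm on [4, 15, 12, 13, 2, -12, 10, 11]:

Scanning through the array:
Position 1 (value 15): max_ending_here = 19, max_so_far = 19
Position 2 (value 12): max_ending_here = 31, max_so_far = 31
Position 3 (value 13): max_ending_here = 44, max_so_far = 44
Position 4 (value 2): max_ending_here = 46, max_so_far = 46
Position 5 (value -12): max_ending_here = 34, max_so_far = 46
Position 6 (value 10): max_ending_here = 44, max_so_far = 46
Position 7 (value 11): max_ending_here = 55, max_so_far = 55

Maximum subarray: [4, 15, 12, 13, 2, -12, 10, 11]
Maximum sum: 55

The maximum subarray is [4, 15, 12, 13, 2, -12, 10, 11] with sum 55. This subarray runs from index 0 to index 7.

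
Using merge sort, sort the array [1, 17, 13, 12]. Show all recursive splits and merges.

Merge sort trace:

Split: [1, 17, 13, 12] -> [1, 17] and [13, 12]
  Split: [1, 17] -> [1] and [17]
  Merge: [1] + [17] -> [1, 17]
  Split: [13, 12] -> [13] and [12]
  Merge: [13] + [12] -> [12, 13]
Merge: [1, 17] + [12, 13] -> [1, 12, 13, 17]

Final sorted array: [1, 12, 13, 17]

The merge sort proceeds by recursively splitting the array and merging sorted halves.
After all merges, the sorted array is [1, 12, 13, 17].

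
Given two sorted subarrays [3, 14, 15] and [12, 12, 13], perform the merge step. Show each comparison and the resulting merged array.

Merging process:

Compare 3 vs 12: take 3 from left. Merged: [3]
Compare 14 vs 12: take 12 from right. Merged: [3, 12]
Compare 14 vs 12: take 12 from right. Merged: [3, 12, 12]
Compare 14 vs 13: take 13 from right. Merged: [3, 12, 12, 13]
Append remaining from left: [14, 15]. Merged: [3, 12, 12, 13, 14, 15]

Final merged array: [3, 12, 12, 13, 14, 15]
Total comparisons: 4

The merged array is [3, 12, 12, 13, 14, 15], requiring 4 comparisons. The merge step runs in O(n) time where n is the total number of elements.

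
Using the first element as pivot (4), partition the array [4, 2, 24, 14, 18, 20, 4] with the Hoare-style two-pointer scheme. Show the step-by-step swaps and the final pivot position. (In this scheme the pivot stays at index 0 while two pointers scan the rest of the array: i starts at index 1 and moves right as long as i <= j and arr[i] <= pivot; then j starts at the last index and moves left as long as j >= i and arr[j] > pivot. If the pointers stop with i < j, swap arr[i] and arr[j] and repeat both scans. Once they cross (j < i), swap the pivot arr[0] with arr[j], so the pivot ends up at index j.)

Hoare-style two-pointer partition with pivot = 4:

Initial array: [4, 2, 24, 14, 18, 20, 4]

Pointers start at i = 1, j = 6.
i stops at index 2 (arr[2]=24 > 4), j stops at index 6 (arr[6]=4 <= 4): swap arr[2] and arr[6], array becomes [4, 2, 4, 14, 18, 20, 24]
i ends at 3, j ends at 2: the pointers have crossed (j < i), so scanning stops.

Swap pivot arr[0] with arr[2] to place pivot at position 2: [4, 2, 4, 14, 18, 20, 24]
Pivot position: 2

After partitioning with pivot 4, the array becomes [4, 2, 4, 14, 18, 20, 24]. The pivot is placed at index 2. All elements to the left of the pivot are <= 4, and all elements to the right are > 4.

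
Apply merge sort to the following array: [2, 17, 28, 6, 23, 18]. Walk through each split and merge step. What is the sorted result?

Merge sort trace:

Split: [2, 17, 28, 6, 23, 18] -> [2, 17, 28] and [6, 23, 18]
  Split: [2, 17, 28] -> [2] and [17, 28]
    Split: [17, 28] -> [17] and [28]
    Merge: [17] + [28] -> [17, 28]
  Merge: [2] + [17, 28] -> [2, 17, 28]
  Split: [6, 23, 18] -> [6] and [23, 18]
    Split: [23, 18] -> [23] and [18]
    Merge: [23] + [18] -> [18, 23]
  Merge: [6] + [18, 23] -> [6, 18, 23]
Merge: [2, 17, 28] + [6, 18, 23] -> [2, 6, 17, 18, 23, 28]

Final sorted array: [2, 6, 17, 18, 23, 28]

The merge sort proceeds by recursively splitting the array and merging sorted halves.
After all merges, the sorted array is [2, 6, 17, 18, 23, 28].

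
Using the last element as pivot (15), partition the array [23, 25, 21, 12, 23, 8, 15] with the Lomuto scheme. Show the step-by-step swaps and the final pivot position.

Lomuto partition with pivot = 15:

Initial array: [23, 25, 21, 12, 23, 8, 15]

arr[0]=23 > 15: no swap
arr[1]=25 > 15: no swap
arr[2]=21 > 15: no swap
arr[3]=12 <= 15: swap with position 0, array becomes [12, 25, 21, 23, 23, 8, 15]
arr[4]=23 > 15: no swap
arr[5]=8 <= 15: swap with position 1, array becomes [12, 8, 21, 23, 23, 25, 15]

Place pivot at position 2: [12, 8, 15, 23, 23, 25, 21]
Pivot position: 2

After partitioning with pivot 15, the array becomes [12, 8, 15, 23, 23, 25, 21]. The pivot is placed at index 2. All elements to the left of the pivot are <= 15, and all elements to the right are > 15.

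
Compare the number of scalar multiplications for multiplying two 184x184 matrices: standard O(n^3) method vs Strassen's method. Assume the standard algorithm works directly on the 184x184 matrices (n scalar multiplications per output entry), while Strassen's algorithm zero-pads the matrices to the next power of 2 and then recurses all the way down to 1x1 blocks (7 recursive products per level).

Matrix multiplication for 184x184 matrices:

Strassen's algorithm requires power-of-2 dimensions. Pad 184x184 to 256x256 (next power of 2).

Standard algorithm: 184^3 = 6229504 multiplications
Strassen's algorithm: 7^(log2(256)) = 7^8 = 5764801 multiplications
Savings: 6229504 - 5764801 = 464703 multiplications

Standard: 6229504 multiplications (184^3). Strassen: 5764801 multiplications (7^8, after padding to 256x256). Strassen reduces 8 recursive multiplications to 7 at each level.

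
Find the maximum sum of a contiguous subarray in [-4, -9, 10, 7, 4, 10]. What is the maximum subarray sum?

Using Kadane's algorithm on [-4, -9, 10, 7, 4, 10]:

Scanning through the array:
Position 1 (value -9): max_ending_here = -9, max_so_far = -4
Position 2 (value 10): max_ending_here = 10, max_so_far = 10
Position 3 (value 7): max_ending_here = 17, max_so_far = 17
Position 4 (value 4): max_ending_here = 21, max_so_far = 21
Position 5 (value 10): max_ending_here = 31, max_so_far = 31

Maximum subarray: [10, 7, 4, 10]
Maximum sum: 31

The maximum subarray is [10, 7, 4, 10] with sum 31. This subarray runs from index 2 to index 5.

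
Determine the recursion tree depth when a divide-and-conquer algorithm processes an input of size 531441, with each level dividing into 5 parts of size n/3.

For divide and conquer with division factor 3:

Problem sizes at each level:
Level 0: 531441
Level 1: 177147
Level 2: 59049
Level 3: 19683
Level 4: 6561
Level 5: 2187
Level 6: 729
Level 7: 243
Level 8: 81
Level 9: 27
Level 10: 9
Level 11: 3
Level 12: 1

The root is level 0 and the size-1 base case is level 12 (the tree spans levels 0 through 12, i.e. 13 levels counting the root), so the depth is the number of divisions: log_3(531441) = 12

The recursion tree depth is log_3(531441) = 12. At each level, the problem size is divided by 3, so it takes 12 divisions to reduce to a base case of size 1. The algorithm makes 5 recursive calls at each level.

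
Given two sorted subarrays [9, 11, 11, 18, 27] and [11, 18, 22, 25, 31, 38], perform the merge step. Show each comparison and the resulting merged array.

Merging process:

Compare 9 vs 11: take 9 from left. Merged: [9]
Compare 11 vs 11: take 11 from left. Merged: [9, 11]
Compare 11 vs 11: take 11 from left. Merged: [9, 11, 11]
Compare 18 vs 11: take 11 from right. Merged: [9, 11, 11, 11]
Compare 18 vs 18: take 18 from left. Merged: [9, 11, 11, 11, 18]
Compare 27 vs 18: take 18 from right. Merged: [9, 11, 11, 11, 18, 18]
Compare 27 vs 22: take 22 from right. Merged: [9, 11, 11, 11, 18, 18, 22]
Compare 27 vs 25: take 25 from right. Merged: [9, 11, 11, 11, 18, 18, 22, 25]
Compare 27 vs 31: take 27 from left. Merged: [9, 11, 11, 11, 18, 18, 22, 25, 27]
Append remaining from right: [31, 38]. Merged: [9, 11, 11, 11, 18, 18, 22, 25, 27, 31, 38]

Final merged array: [9, 11, 11, 11, 18, 18, 22, 25, 27, 31, 38]
Total comparisons: 9

The merged array is [9, 11, 11, 11, 18, 18, 22, 25, 27, 31, 38], requiring 9 comparisons. The merge step runs in O(n) time where n is the total number of elements.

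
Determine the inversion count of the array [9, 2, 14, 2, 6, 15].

Finding inversions in [9, 2, 14, 2, 6, 15]:

(0, 1): arr[0]=9 > arr[1]=2
(0, 3): arr[0]=9 > arr[3]=2
(0, 4): arr[0]=9 > arr[4]=6
(2, 3): arr[2]=14 > arr[3]=2
(2, 4): arr[2]=14 > arr[4]=6

Total inversions: 5

The array has 5 inversion(s): (0,1), (0,3), (0,4), (2,3), (2,4). Each pair (i,j) satisfies i < j and arr[i] > arr[j].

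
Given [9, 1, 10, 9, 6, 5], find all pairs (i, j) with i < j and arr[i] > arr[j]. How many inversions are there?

Finding inversions in [9, 1, 10, 9, 6, 5]:

(0, 1): arr[0]=9 > arr[1]=1
(0, 4): arr[0]=9 > arr[4]=6
(0, 5): arr[0]=9 > arr[5]=5
(2, 3): arr[2]=10 > arr[3]=9
(2, 4): arr[2]=10 > arr[4]=6
(2, 5): arr[2]=10 > arr[5]=5
(3, 4): arr[3]=9 > arr[4]=6
(3, 5): arr[3]=9 > arr[5]=5
(4, 5): arr[4]=6 > arr[5]=5

Total inversions: 9

The array has 9 inversion(s): (0,1), (0,4), (0,5), (2,3), (2,4), (2,5), (3,4), (3,5), (4,5). Each pair (i,j) satisfies i < j and arr[i] > arr[j].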